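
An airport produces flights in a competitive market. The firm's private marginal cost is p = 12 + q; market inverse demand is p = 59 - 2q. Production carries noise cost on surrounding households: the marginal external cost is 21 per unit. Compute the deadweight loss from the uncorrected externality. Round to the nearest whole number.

DWL = 74

Market equilibrium (private): 12 + q = 59 - 2q → q_m = 15.6667.
Social marginal cost = private MC + MEC = 33 + q.
Set SMC = demand: 33 + q = 59 - 2q → q* = 8.6667.
The loss is the area between SMC and demand from q* to q_m; with linear curves that's a triangle of height MEC(q_m).
DWL = ½ × 7.0000 × 21.0000 = 73.5000.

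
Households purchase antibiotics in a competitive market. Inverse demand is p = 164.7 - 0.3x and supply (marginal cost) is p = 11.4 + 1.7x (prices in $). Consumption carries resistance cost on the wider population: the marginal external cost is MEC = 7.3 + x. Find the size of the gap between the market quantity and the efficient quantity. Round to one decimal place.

28.0 units

Market equilibrium (private): 11.4 + 1.7x = 164.7 - 0.3x → x_m = 76.6500.
Social marginal benefit = demand − MEC = 157.4 - 1.3x.
Set SMB = MC: 157.4 - 1.3x = 11.4 + 1.7x → x* = 48.6667.
Gap = |76.6500 − 48.6667| = 27.9833.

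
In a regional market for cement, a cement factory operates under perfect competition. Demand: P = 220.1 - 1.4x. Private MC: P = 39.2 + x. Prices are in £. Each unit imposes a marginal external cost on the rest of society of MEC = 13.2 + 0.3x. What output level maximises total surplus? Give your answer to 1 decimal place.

Social marginal cost = private MC + MEC = 52.4 + 1.3x.
Set SMC = demand: 52.4 + 1.3x = 220.1 - 1.4x → x* = 62.1111.

x* = 62.1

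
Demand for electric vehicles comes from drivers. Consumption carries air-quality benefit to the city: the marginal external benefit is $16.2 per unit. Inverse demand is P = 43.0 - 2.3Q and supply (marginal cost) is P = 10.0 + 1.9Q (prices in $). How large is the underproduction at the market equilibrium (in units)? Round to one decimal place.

Market equilibrium (private): 10.0 + 1.9Q = 43.0 - 2.3Q → Q_m = 7.8571.
Social marginal benefit = demand + MEB = 59.2 - 2.3Q.
Set SMB = MC: 59.2 - 2.3Q = 10.0 + 1.9Q → Q* = 11.7143.
Gap = |7.8571 − 11.7143| = 3.8572.

3.9 units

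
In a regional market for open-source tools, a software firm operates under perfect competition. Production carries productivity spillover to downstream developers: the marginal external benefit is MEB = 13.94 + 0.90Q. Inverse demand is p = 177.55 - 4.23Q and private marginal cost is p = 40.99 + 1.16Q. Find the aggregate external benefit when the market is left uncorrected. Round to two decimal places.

642.04

Market equilibrium (private): 40.99 + 1.16Q = 177.55 - 4.23Q → Q_m = 25.3358.
Total external benefit = ∫₀^{Q_m} (13.94 + 0.90Q) dQ = 13.94×25.3358 + ½×0.90×25.3358² = 642.0373.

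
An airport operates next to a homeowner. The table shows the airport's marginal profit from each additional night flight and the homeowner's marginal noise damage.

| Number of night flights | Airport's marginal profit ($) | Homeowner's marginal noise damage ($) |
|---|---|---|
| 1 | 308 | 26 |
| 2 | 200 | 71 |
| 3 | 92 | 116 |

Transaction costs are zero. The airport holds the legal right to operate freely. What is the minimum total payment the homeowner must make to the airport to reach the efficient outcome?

$92

Left alone the airport would choose level 3 (marginal profit stays positive).
Efficient level: k* = 2 (marginal profit ≥ marginal noise damage through 2).
The homeowner must at least cover the airport's forgone profit from cutting 3→2: 92 = 92.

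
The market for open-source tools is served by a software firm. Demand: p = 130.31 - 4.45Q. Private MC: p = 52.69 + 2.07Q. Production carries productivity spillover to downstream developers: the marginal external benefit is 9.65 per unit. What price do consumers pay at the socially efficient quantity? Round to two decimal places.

P = 70.75

Social marginal cost = private MC − MEB = 43.04 + 2.07Q.
Set SMC = demand: 43.04 + 2.07Q = 130.31 - 4.45Q → Q* = 13.3850.
Consumer price on the demand curve at Q*: 130.31 − 4.45×13.3850 = 70.7468.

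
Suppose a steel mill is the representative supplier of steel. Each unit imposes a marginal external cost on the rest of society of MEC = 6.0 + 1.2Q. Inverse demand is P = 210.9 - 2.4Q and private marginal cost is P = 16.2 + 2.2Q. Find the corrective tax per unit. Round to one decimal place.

Social marginal cost = private MC + MEC = 22.2 + 3.4Q.
Set SMC = demand: 22.2 + 3.4Q = 210.9 - 2.4Q → Q* = 32.5345.
The Pigouvian tax equals MEC at Q*: 6.0 + 1.2×32.5345 = 45.0414.

tax = 45.0 per unit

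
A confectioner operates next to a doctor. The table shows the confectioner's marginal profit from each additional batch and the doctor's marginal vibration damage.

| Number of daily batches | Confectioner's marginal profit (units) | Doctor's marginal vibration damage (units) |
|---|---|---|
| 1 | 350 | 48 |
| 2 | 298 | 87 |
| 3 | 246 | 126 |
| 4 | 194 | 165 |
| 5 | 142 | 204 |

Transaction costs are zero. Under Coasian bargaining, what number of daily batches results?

4

Bargaining reaches the level where marginal profit last exceeds marginal vibration damage.
That holds through level 4 (194 ≥ 165) but not at 5 (142 < 204).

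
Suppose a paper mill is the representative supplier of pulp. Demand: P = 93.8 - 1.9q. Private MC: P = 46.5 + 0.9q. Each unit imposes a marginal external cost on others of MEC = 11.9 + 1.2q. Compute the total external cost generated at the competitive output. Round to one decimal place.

Market equilibrium (private): 46.5 + 0.9q = 93.8 - 1.9q → q_m = 16.8929.
Total external cost = ∫₀^{q_m} (11.9 + 1.2q) dq = 11.9×16.8929 + ½×1.2×16.8929² = 372.2476.

372.2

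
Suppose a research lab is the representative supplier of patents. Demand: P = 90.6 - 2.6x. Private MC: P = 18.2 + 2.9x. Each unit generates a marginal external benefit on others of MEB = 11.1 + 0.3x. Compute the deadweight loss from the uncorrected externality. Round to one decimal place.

DWL = 21.8

Market equilibrium (private): 18.2 + 2.9x = 90.6 - 2.6x → x_m = 13.1636.
Social marginal cost = private MC − MEB = 7.1 + 2.6x.
Set SMC = demand: 7.1 + 2.6x = 90.6 - 2.6x → x* = 16.0577.
Height of the DWL triangle at x_m is demand(x_m) − SMC(x_m) = MEB(x_m) = 15.0491.
DWL = ½ × 2.8941 × 15.0491 = 21.7768.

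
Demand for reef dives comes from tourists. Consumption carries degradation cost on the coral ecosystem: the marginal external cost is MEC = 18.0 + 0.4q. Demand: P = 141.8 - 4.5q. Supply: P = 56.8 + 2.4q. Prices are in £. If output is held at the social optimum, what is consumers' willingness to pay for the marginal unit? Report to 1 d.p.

P = £100.5

Social marginal benefit = demand − MEC = 123.8 - 4.9q.
Set SMB = MC: 123.8 - 4.9q = 56.8 + 2.4q → q* = 9.1781.
Consumer price on the demand curve at q*: 141.8 − 4.5×9.1781 = 100.4986.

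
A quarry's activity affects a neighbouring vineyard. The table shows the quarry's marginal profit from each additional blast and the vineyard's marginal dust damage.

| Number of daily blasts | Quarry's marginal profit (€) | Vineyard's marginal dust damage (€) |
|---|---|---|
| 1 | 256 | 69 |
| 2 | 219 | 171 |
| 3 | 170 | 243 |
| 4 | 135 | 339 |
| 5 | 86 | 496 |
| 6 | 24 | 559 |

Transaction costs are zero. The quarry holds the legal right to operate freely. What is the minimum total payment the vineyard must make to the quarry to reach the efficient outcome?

Left alone the quarry would choose level 6 (marginal profit stays positive).
Efficient level: k* = 2 (marginal profit ≥ marginal dust damage through 2).
The vineyard must at least cover the quarry's forgone profit from cutting 6→2: 170 + 135 + 86 + 24 = 415.

€415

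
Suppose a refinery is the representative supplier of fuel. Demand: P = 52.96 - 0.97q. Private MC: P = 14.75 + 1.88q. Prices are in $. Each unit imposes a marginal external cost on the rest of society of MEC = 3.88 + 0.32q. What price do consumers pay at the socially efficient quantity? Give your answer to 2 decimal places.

Social marginal cost = private MC + MEC = 18.63 + 2.20q.
Set SMC = demand: 18.63 + 2.20q = 52.96 - 0.97q → q* = 10.8297.
Consumer price on the demand curve at q*: 52.96 − 0.97×10.8297 = 42.4552.

P = $42.46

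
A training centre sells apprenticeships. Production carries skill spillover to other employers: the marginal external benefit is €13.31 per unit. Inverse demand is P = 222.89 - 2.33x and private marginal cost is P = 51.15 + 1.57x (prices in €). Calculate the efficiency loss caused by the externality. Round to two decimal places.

Market equilibrium (private): 51.15 + 1.57x = 222.89 - 2.33x → x_m = 44.0359.
Social marginal cost = private MC − MEB = 37.84 + 1.57x.
Set SMC = demand: 37.84 + 1.57x = 222.89 - 2.33x → x* = 47.4487.
Height of the DWL triangle at x_m is demand(x_m) − SMC(x_m) = MEB(x_m) = 13.3100.
DWL = ½ × 3.4128 × 13.3100 = 22.7122.

DWL = €22.71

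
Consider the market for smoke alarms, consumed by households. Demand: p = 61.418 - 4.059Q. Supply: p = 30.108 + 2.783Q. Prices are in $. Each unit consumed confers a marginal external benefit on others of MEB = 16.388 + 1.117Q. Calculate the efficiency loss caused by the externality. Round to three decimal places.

Market equilibrium (private): 30.108 + 2.783Q = 61.418 - 4.059Q → Q_m = 4.5761.
Social marginal benefit = demand + MEB = 77.806 - 2.942Q.
Set SMB = MC: 77.806 - 2.942Q = 30.108 + 2.783Q → Q* = 8.3315.
Height of the DWL triangle at Q_m is SMB(Q_m) − MC(Q_m) = MEB(Q_m) = 21.4996.
DWL = ½ × 3.7554 × 21.4996 = 40.3698.

DWL = $40.370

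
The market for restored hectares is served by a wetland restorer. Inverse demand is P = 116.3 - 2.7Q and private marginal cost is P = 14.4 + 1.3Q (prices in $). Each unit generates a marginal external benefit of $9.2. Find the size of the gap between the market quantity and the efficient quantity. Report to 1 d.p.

2.3 units

Market equilibrium (private): 14.4 + 1.3Q = 116.3 - 2.7Q → Q_m = 25.4750.
Social marginal cost = private MC − MEB = 5.2 + 1.3Q.
Set SMC = demand: 5.2 + 1.3Q = 116.3 - 2.7Q → Q* = 27.7750.
Gap = |25.4750 − 27.7750| = 2.3000.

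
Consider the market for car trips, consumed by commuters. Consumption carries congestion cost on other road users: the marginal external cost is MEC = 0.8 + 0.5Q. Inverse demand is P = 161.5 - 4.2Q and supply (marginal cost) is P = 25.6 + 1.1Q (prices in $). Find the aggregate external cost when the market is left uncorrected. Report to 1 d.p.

Market equilibrium (private): 25.6 + 1.1Q = 161.5 - 4.2Q → Q_m = 25.6415.
Total external cost = ∫₀^{Q_m} (0.8 + 0.5Q) dQ = 0.8×25.6415 + ½×0.5×25.6415² = 184.8848.

$184.9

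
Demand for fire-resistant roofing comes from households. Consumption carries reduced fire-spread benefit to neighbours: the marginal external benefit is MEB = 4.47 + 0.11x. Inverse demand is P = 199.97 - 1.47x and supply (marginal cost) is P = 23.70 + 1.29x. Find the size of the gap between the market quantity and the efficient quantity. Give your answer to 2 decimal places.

4.34 units

Market equilibrium (private): 23.70 + 1.29x = 199.97 - 1.47x → x_m = 63.8659.
Social marginal benefit = demand + MEB = 204.44 - 1.36x.
Set SMB = MC: 204.44 - 1.36x = 23.70 + 1.29x → x* = 68.2038.
Gap = |63.8659 − 68.2038| = 4.3379.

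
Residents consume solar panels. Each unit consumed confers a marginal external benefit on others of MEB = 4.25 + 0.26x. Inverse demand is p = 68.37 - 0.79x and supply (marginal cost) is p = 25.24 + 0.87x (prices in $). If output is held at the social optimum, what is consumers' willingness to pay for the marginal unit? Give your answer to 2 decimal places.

P = $41.63

Social marginal benefit = demand + MEB = 72.62 - 0.53x.
Set SMB = MC: 72.62 - 0.53x = 25.24 + 0.87x → x* = 33.8429.
Consumer price on the demand curve at x*: 68.37 − 0.79×33.8429 = 41.6341.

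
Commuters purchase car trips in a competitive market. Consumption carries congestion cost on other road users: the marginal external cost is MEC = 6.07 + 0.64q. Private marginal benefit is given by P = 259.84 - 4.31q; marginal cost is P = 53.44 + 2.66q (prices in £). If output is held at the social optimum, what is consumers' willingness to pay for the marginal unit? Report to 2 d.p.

Social marginal benefit = demand − MEC = 253.77 - 4.95q.
Set SMB = MC: 253.77 - 4.95q = 53.44 + 2.66q → q* = 26.3246.
Consumer price on the demand curve at q*: 259.84 − 4.31×26.3246 = 146.3810.

P = £146.38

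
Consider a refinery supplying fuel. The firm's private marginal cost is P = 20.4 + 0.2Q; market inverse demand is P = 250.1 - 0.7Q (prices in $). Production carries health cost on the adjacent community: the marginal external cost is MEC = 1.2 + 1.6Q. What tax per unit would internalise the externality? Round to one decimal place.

Social marginal cost = private MC + MEC = 21.6 + 1.8Q.
Set SMC = demand: 21.6 + 1.8Q = 250.1 - 0.7Q → Q* = 91.4000.
The Pigouvian tax equals MEC at Q*: 1.2 + 1.6×91.4000 = 147.4400.

tax = $147.4 per unit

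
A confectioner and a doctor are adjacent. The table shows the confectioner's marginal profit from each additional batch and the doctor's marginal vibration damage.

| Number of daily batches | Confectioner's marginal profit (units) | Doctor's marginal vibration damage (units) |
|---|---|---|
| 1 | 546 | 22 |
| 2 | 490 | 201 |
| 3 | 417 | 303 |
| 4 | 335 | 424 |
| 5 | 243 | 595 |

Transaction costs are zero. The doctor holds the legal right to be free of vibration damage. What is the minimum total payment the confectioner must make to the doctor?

Efficient level: marginal profit ≥ marginal vibration damage through level 3, so k* = 3.
With the doctor holding the right, the confectioner must at least compensate total damage at k*: 22 + 201 + 303 = 526.

526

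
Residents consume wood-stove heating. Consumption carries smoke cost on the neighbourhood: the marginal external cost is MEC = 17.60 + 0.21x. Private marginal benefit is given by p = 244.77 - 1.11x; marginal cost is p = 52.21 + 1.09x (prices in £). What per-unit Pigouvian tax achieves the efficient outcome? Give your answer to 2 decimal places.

Social marginal benefit = demand − MEC = 227.17 - 1.32x.
Set SMB = MC: 227.17 - 1.32x = 52.21 + 1.09x → x* = 72.5975.
The Pigouvian tax equals MEC at x*: 17.60 + 0.21×72.5975 = 32.8455.

tax = £32.85 per unit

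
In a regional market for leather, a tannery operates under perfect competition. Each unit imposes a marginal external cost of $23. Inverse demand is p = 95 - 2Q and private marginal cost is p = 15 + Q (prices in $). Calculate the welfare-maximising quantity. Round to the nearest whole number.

Social marginal cost = private MC + MEC = 38 + Q.
Set SMC = demand: 38 + Q = 95 - 2Q → Q* = 19.0000.

Q* = 19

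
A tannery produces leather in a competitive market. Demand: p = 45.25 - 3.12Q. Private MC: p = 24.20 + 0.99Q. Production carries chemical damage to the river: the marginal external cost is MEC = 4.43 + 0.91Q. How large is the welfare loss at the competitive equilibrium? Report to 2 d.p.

DWL = 8.23

Market equilibrium (private): 24.20 + 0.99Q = 45.25 - 3.12Q → Q_m = 5.1217.
Social marginal cost = private MC + MEC = 28.63 + 1.90Q.
Set SMC = demand: 28.63 + 1.90Q = 45.25 - 3.12Q → Q* = 3.3108.
Between Q* and Q_m the wedge SMC − demand runs linearly from 0 to MEC(Q_m), so the loss is a triangle.
DWL = ½ × 1.8109 × 9.0907 = 8.2312.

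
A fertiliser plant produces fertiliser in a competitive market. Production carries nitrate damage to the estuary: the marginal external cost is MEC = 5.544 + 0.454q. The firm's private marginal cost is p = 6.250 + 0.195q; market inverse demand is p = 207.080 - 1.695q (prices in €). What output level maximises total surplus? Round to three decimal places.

Social marginal cost = private MC + MEC = 11.794 + 0.649q.
Set SMC = demand: 11.794 + 0.649q = 207.080 - 1.695q → q* = 83.3131.

q* = 83.313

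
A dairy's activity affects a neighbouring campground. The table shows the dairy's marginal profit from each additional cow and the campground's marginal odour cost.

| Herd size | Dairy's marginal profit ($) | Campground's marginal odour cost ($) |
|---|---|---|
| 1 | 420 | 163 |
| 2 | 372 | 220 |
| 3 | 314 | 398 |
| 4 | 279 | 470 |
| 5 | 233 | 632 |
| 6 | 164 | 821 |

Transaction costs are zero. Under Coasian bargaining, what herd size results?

2

Bargaining reaches the level where marginal profit last exceeds marginal odour cost.
That holds through level 2 (372 ≥ 220) but not at 3 (314 < 398).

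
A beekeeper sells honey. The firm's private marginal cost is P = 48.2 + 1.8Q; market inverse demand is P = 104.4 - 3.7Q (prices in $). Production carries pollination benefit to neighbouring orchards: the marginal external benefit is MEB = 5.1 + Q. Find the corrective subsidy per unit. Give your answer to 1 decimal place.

subsidy = $18.7 per unit

Social marginal cost = private MC − MEB = 43.1 + 0.8Q.
Set SMC = demand: 43.1 + 0.8Q = 104.4 - 3.7Q → Q* = 13.6222.
The Pigouvian subsidy equals MEB at Q*: 5.1 + 1.0×13.6222 = 18.7222.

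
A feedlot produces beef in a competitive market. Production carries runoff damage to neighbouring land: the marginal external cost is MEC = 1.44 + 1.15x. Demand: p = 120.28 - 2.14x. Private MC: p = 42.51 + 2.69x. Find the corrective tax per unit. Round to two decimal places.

Social marginal cost = private MC + MEC = 43.95 + 3.84x.
Set SMC = demand: 43.95 + 3.84x = 120.28 - 2.14x → x* = 12.7642.
The Pigouvian tax equals MEC at x*: 1.44 + 1.15×12.7642 = 16.1188.

tax = 16.12 per unit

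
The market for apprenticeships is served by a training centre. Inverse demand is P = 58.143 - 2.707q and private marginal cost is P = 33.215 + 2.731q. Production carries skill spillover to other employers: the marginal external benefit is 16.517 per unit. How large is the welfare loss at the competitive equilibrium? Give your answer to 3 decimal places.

Market equilibrium (private): 33.215 + 2.731q = 58.143 - 2.707q → q_m = 4.5840.
Social marginal cost = private MC − MEB = 16.698 + 2.731q.
Set SMC = demand: 16.698 + 2.731q = 58.143 - 2.707q → q* = 7.6214.
Height of the DWL triangle at q_m is demand(q_m) − SMC(q_m) = MEB(q_m) = 16.5170.
DWL = ½ × 3.0374 × 16.5170 = 25.0844.

DWL = 25.084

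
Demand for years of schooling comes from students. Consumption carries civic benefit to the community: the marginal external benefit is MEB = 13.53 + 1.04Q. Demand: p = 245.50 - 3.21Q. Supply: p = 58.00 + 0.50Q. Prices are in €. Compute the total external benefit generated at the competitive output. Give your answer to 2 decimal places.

€2011.98

Market equilibrium (private): 58.00 + 0.50Q = 245.50 - 3.21Q → Q_m = 50.5391.
Total external benefit = ∫₀^{Q_m} (13.53 + 1.04Q) dQ = 13.53×50.5391 + ½×1.04×50.5391² = 2011.9783.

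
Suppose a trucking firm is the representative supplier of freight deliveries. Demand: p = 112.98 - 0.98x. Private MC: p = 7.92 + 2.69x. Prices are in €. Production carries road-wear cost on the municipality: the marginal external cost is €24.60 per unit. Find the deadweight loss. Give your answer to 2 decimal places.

DWL = €82.45

Market equilibrium (private): 7.92 + 2.69x = 112.98 - 0.98x → x_m = 28.6267.
Social marginal cost = private MC + MEC = 32.52 + 2.69x.
Set SMC = demand: 32.52 + 2.69x = 112.98 - 0.98x → x* = 21.9237.
The loss is the area between SMC and demand from x* to x_m; with linear curves that's a triangle of height MEC(x_m).
DWL = ½ × 6.7030 × 24.6000 = 82.4469.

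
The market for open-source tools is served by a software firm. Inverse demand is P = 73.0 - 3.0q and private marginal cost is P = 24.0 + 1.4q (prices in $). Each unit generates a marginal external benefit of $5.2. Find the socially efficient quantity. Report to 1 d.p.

Social marginal cost = private MC − MEB = 18.8 + 1.4q.
Set SMC = demand: 18.8 + 1.4q = 73.0 - 3.0q → q* = 12.3182.

q* = 12.3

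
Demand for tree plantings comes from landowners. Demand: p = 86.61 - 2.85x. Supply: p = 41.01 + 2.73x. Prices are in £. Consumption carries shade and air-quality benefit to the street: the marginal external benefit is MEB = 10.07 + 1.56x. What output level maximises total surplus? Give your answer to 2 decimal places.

Social marginal benefit = demand + MEB = 96.68 - 1.29x.
Set SMB = MC: 96.68 - 1.29x = 41.01 + 2.73x → x* = 13.8483.

x* = 13.85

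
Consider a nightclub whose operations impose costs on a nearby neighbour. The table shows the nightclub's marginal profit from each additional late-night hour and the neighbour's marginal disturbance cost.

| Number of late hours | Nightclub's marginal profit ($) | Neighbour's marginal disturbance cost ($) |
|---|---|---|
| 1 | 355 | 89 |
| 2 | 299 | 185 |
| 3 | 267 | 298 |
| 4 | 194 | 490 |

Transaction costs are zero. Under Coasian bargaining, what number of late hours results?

Bargaining reaches the level where marginal profit last exceeds marginal disturbance cost.
That holds through level 2 (299 ≥ 185) but not at 3 (267 < 298).

2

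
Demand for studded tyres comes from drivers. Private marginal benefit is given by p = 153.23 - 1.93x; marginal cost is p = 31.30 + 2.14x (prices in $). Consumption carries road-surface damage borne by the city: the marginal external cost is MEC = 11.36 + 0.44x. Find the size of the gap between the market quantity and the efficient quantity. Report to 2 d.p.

5.44 units

Market equilibrium (private): 31.30 + 2.14x = 153.23 - 1.93x → x_m = 29.9582.
Social marginal benefit = demand − MEC = 141.87 - 2.37x.
Set SMB = MC: 141.87 - 2.37x = 31.30 + 2.14x → x* = 24.5166.
Gap = |29.9582 − 24.5166| = 5.4416.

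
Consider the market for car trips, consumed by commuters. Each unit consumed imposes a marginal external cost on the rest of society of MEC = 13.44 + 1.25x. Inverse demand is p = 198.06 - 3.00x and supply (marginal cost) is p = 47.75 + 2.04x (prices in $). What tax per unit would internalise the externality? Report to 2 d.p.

Social marginal benefit = demand − MEC = 184.62 - 4.25x.
Set SMB = MC: 184.62 - 4.25x = 47.75 + 2.04x → x* = 21.7599.
The Pigouvian tax equals MEC at x*: 13.44 + 1.25×21.7599 = 40.6399.

tax = $40.64 per unit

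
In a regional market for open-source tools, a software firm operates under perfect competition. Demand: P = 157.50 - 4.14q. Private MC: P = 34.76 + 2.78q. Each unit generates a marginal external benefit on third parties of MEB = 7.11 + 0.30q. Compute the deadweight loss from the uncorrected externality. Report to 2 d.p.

Market equilibrium (private): 34.76 + 2.78q = 157.50 - 4.14q → q_m = 17.7370.
Social marginal cost = private MC − MEB = 27.65 + 2.48q.
Set SMC = demand: 27.65 + 2.48q = 157.50 - 4.14q → q* = 19.6148.
Height of the DWL triangle at q_m is demand(q_m) − SMC(q_m) = MEB(q_m) = 12.4311.
DWL = ½ × 1.8778 × 12.4311 = 11.6716.

DWL = 11.67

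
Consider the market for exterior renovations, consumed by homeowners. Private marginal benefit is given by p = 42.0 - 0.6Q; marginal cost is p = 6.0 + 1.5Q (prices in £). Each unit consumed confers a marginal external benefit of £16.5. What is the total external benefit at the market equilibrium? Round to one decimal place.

Market equilibrium (private): 6.0 + 1.5Q = 42.0 - 0.6Q → Q_m = 17.1429.
Total external benefit = MEB × Q_m = 16.5 × 17.1429 = 282.8579.

£282.9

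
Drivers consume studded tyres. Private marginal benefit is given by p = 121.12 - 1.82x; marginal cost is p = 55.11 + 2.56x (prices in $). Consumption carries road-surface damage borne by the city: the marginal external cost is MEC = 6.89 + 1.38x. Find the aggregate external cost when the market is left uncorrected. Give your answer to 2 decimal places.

Market equilibrium (private): 55.11 + 2.56x = 121.12 - 1.82x → x_m = 15.0708.
Total external cost = ∫₀^{x_m} (6.89 + 1.38x) dx = 6.89×15.0708 + ½×1.38×15.0708² = 260.5568.

$260.56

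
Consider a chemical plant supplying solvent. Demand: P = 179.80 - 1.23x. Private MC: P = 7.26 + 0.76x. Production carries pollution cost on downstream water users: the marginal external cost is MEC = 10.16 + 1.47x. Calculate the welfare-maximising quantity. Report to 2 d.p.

Social marginal cost = private MC + MEC = 17.42 + 2.23x.
Set SMC = demand: 17.42 + 2.23x = 179.80 - 1.23x → x* = 46.9306.

x* = 46.93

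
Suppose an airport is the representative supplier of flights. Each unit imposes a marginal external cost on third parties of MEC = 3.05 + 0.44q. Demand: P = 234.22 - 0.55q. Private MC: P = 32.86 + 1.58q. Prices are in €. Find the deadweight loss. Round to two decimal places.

DWL = €387.79

Market equilibrium (private): 32.86 + 1.58q = 234.22 - 0.55q → q_m = 94.5352.
Social marginal cost = private MC + MEC = 35.91 + 2.02q.
Set SMC = demand: 35.91 + 2.02q = 234.22 - 0.55q → q* = 77.1634.
Height of the DWL triangle at q_m is SMC(q_m) − demand(q_m) = MEC(q_m) = 44.6455.
DWL = ½ × 17.3718 × 44.6455 = 387.7863.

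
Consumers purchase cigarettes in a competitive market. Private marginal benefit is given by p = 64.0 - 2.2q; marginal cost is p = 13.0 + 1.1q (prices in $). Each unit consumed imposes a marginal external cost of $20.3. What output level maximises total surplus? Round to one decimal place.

q* = 9.3

Social marginal benefit = demand − MEC = 43.7 - 2.2q.
Set SMB = MC: 43.7 - 2.2q = 13.0 + 1.1q → q* = 9.3030.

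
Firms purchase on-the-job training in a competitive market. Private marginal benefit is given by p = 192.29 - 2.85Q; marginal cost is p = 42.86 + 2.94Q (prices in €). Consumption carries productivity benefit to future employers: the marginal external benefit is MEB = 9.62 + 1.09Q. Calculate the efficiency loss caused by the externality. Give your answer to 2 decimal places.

Market equilibrium (private): 42.86 + 2.94Q = 192.29 - 2.85Q → Q_m = 25.8083.
Social marginal benefit = demand + MEB = 201.91 - 1.76Q.
Set SMB = MC: 201.91 - 1.76Q = 42.86 + 2.94Q → Q* = 33.8404.
The loss is the area between SMB and MC from Q* to Q_m; with linear curves that's a triangle of height MEB(Q_m).
DWL = ½ × 8.0321 × 37.7510 = 151.6099.

DWL = €151.61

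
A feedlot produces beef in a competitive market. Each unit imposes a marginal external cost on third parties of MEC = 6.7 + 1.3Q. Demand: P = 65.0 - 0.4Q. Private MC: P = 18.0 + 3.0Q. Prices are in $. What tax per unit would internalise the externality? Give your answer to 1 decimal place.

tax = $17.8 per unit

Social marginal cost = private MC + MEC = 24.7 + 4.3Q.
Set SMC = demand: 24.7 + 4.3Q = 65.0 - 0.4Q → Q* = 8.5745.
The Pigouvian tax equals MEC at Q*: 6.7 + 1.3×8.5745 = 17.8469.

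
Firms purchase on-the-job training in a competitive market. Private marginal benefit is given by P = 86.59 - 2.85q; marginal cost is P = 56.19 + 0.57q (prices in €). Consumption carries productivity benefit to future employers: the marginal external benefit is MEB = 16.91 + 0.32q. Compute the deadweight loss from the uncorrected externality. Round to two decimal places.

Market equilibrium (private): 56.19 + 0.57q = 86.59 - 2.85q → q_m = 8.8889.
Social marginal benefit = demand + MEB = 103.50 - 2.53q.
Set SMB = MC: 103.50 - 2.53q = 56.19 + 0.57q → q* = 15.2613.
The loss is the area between SMB and MC from q* to q_m; with linear curves that's a triangle of height MEB(q_m).
DWL = ½ × 6.3724 × 19.7544 = 62.9415.

DWL = €62.94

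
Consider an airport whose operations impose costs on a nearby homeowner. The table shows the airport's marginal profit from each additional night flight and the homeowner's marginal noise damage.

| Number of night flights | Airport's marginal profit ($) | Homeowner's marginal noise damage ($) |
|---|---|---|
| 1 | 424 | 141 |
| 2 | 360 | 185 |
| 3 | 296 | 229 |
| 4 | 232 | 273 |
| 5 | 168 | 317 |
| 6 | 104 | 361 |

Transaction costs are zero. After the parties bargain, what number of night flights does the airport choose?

Bargaining reaches the level where marginal profit last exceeds marginal noise damage.
That holds through level 3 (296 ≥ 229) but not at 4 (232 < 273).

3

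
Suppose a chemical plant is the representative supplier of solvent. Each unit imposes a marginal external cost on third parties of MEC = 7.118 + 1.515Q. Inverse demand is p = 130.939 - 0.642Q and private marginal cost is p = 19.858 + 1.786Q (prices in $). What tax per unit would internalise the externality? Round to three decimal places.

Social marginal cost = private MC + MEC = 26.976 + 3.301Q.
Set SMC = demand: 26.976 + 3.301Q = 130.939 - 0.642Q → Q* = 26.3665.
The Pigouvian tax equals MEC at Q*: 7.118 + 1.515×26.3665 = 47.0632.

tax = $47.063 per unit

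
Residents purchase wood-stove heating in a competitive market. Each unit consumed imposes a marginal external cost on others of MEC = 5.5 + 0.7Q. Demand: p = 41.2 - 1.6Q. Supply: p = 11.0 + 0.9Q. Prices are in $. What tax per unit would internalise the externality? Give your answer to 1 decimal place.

Social marginal benefit = demand − MEC = 35.7 - 2.3Q.
Set SMB = MC: 35.7 - 2.3Q = 11.0 + 0.9Q → Q* = 7.7188.
The Pigouvian tax equals MEC at Q*: 5.5 + 0.7×7.7188 = 10.9032.

tax = $10.9 per unit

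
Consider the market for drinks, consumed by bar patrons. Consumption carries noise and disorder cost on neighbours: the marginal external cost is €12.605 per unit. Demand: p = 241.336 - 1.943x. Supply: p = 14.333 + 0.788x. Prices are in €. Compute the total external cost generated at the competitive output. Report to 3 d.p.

Market equilibrium (private): 14.333 + 0.788x = 241.336 - 1.943x → x_m = 83.1208.
Total external cost = MEC × x_m = 12.605 × 83.1208 = 1047.7377.

€1047.738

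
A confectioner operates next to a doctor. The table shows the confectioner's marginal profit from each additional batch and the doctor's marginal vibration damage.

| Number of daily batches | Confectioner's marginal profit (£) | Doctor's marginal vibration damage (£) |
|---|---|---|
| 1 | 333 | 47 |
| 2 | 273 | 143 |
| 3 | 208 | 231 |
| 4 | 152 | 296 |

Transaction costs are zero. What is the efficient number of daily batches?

Bargaining reaches the level where marginal profit last exceeds marginal vibration damage.
That holds through level 2 (273 ≥ 143) but not at 3 (208 < 231).

2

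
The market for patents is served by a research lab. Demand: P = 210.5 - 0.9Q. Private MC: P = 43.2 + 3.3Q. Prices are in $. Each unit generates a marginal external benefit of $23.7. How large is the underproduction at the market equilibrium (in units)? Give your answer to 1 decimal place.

Market equilibrium (private): 43.2 + 3.3Q = 210.5 - 0.9Q → Q_m = 39.8333.
Social marginal cost = private MC − MEB = 19.5 + 3.3Q.
Set SMC = demand: 19.5 + 3.3Q = 210.5 - 0.9Q → Q* = 45.4762.
Gap = |39.8333 − 45.4762| = 5.6429.

5.6 units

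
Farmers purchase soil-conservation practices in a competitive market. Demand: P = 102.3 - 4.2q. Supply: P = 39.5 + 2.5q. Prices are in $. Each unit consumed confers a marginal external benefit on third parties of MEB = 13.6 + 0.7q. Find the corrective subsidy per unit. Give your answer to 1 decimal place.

Social marginal benefit = demand + MEB = 115.9 - 3.5q.
Set SMB = MC: 115.9 - 3.5q = 39.5 + 2.5q → q* = 12.7333.
The Pigouvian subsidy equals MEB at q*: 13.6 + 0.7×12.7333 = 22.5133.

subsidy = $22.5 per unit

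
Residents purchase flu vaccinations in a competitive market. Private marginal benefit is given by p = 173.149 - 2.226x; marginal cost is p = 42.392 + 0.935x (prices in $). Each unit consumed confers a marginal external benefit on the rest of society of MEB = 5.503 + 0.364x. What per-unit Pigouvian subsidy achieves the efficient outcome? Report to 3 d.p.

subsidy = $23.236 per unit

Social marginal benefit = demand + MEB = 178.652 - 1.862x.
Set SMB = MC: 178.652 - 1.862x = 42.392 + 0.935x → x* = 48.7165.
The Pigouvian subsidy equals MEB at x*: 5.503 + 0.364×48.7165 = 23.2358.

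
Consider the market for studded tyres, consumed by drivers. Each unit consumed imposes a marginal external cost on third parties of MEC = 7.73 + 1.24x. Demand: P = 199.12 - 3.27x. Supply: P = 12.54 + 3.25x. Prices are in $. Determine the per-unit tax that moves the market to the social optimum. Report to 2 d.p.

tax = $36.31 per unit

Social marginal benefit = demand − MEC = 191.39 - 4.51x.
Set SMB = MC: 191.39 - 4.51x = 12.54 + 3.25x → x* = 23.0477.
The Pigouvian tax equals MEC at x*: 7.73 + 1.24×23.0477 = 36.3091.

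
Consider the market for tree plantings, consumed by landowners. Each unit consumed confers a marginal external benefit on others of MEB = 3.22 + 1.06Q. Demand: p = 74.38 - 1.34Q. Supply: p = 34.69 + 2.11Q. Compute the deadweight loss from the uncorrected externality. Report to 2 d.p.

Market equilibrium (private): 34.69 + 2.11Q = 74.38 - 1.34Q → Q_m = 11.5043.
Social marginal benefit = demand + MEB = 77.60 - 0.28Q.
Set SMB = MC: 77.60 - 0.28Q = 34.69 + 2.11Q → Q* = 17.9540.
Between Q* and Q_m the wedge SMB − MC runs linearly from 0 to MEB(Q_m), so the loss is a triangle.
DWL = ½ × 6.4497 × 15.4146 = 49.7098.

DWL = 49.71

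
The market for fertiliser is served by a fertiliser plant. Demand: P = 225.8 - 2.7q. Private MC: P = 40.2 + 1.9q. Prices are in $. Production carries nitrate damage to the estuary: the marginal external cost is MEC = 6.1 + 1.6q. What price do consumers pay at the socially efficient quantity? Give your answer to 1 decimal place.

Social marginal cost = private MC + MEC = 46.3 + 3.5q.
Set SMC = demand: 46.3 + 3.5q = 225.8 - 2.7q → q* = 28.9516.
Consumer price on the demand curve at q*: 225.8 − 2.7×28.9516 = 147.6307.

P = $147.6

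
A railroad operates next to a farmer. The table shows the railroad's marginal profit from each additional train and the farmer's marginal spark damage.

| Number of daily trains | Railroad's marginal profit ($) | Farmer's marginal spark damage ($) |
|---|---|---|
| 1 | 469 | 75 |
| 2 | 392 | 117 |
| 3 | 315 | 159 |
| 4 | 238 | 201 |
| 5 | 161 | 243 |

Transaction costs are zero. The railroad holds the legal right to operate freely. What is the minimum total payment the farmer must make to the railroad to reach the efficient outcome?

Left alone the railroad would choose level 5 (marginal profit stays positive).
Efficient level: k* = 4 (marginal profit ≥ marginal spark damage through 4).
The farmer must at least cover the railroad's forgone profit from cutting 5→4: 161 = 161.

$161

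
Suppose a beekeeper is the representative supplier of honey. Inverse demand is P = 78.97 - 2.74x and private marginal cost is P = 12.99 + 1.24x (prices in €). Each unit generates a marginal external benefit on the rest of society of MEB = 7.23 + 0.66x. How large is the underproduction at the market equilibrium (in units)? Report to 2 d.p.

5.47 units

Market equilibrium (private): 12.99 + 1.24x = 78.97 - 2.74x → x_m = 16.5779.
Social marginal cost = private MC − MEB = 5.76 + 0.58x.
Set SMC = demand: 5.76 + 0.58x = 78.97 - 2.74x → x* = 22.0512.
Gap = |16.5779 − 22.0512| = 5.4733.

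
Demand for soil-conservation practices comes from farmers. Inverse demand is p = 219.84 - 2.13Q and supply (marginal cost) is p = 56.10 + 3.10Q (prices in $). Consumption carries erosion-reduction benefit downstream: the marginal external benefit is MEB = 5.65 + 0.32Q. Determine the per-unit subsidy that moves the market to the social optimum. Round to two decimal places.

subsidy = $16.69 per unit

Social marginal benefit = demand + MEB = 225.49 - 1.81Q.
Set SMB = MC: 225.49 - 1.81Q = 56.10 + 3.10Q → Q* = 34.4990.
The Pigouvian subsidy equals MEB at Q*: 5.65 + 0.32×34.4990 = 16.6897.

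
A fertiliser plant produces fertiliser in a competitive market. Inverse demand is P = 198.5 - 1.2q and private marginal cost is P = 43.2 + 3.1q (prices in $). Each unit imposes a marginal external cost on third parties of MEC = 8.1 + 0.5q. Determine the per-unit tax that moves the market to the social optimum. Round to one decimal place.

tax = $23.4 per unit

Social marginal cost = private MC + MEC = 51.3 + 3.6q.
Set SMC = demand: 51.3 + 3.6q = 198.5 - 1.2q → q* = 30.6667.
The Pigouvian tax equals MEC at q*: 8.1 + 0.5×30.6667 = 23.4334.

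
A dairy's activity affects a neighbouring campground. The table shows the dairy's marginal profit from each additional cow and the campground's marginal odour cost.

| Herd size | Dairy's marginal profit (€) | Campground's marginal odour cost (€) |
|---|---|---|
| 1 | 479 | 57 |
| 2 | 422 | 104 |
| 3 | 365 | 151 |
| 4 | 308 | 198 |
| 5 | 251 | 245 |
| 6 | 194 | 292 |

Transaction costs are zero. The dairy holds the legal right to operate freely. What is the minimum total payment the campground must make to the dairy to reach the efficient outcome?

€194

Left alone the dairy would choose level 6 (marginal profit stays positive).
Efficient level: k* = 5 (marginal profit ≥ marginal odour cost through 5).
The campground must at least cover the dairy's forgone profit from cutting 6→5: 194 = 194.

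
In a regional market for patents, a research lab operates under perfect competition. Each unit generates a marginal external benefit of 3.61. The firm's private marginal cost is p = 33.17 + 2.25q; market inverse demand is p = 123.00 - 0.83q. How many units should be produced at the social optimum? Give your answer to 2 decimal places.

q* = 30.34

Social marginal cost = private MC − MEB = 29.56 + 2.25q.
Set SMC = demand: 29.56 + 2.25q = 123.00 - 0.83q → q* = 30.3377.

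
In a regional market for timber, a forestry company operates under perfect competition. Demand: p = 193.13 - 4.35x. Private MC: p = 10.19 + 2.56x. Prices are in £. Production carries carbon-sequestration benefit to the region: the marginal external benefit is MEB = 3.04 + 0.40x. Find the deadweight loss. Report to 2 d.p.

DWL = £14.27

Market equilibrium (private): 10.19 + 2.56x = 193.13 - 4.35x → x_m = 26.4747.
Social marginal cost = private MC − MEB = 7.15 + 2.16x.
Set SMC = demand: 7.15 + 2.16x = 193.13 - 4.35x → x* = 28.5684.
Height of the DWL triangle at x_m is demand(x_m) − SMC(x_m) = MEB(x_m) = 13.6299.
DWL = ½ × 2.0937 × 13.6299 = 14.2685.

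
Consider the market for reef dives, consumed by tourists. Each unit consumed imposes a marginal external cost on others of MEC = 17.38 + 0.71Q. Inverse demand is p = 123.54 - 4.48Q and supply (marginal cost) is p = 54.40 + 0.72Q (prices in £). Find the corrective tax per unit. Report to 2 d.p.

Social marginal benefit = demand − MEC = 106.16 - 5.19Q.
Set SMB = MC: 106.16 - 5.19Q = 54.40 + 0.72Q → Q* = 8.7580.
The Pigouvian tax equals MEC at Q*: 17.38 + 0.71×8.7580 = 23.5982.

tax = £23.60 per unit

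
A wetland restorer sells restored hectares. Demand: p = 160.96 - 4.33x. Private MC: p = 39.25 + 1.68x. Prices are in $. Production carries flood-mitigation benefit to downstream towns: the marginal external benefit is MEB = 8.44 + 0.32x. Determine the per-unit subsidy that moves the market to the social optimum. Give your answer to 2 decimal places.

Social marginal cost = private MC − MEB = 30.81 + 1.36x.
Set SMC = demand: 30.81 + 1.36x = 160.96 - 4.33x → x* = 22.8735.
The Pigouvian subsidy equals MEB at x*: 8.44 + 0.32×22.8735 = 15.7595.

subsidy = $15.76 per unit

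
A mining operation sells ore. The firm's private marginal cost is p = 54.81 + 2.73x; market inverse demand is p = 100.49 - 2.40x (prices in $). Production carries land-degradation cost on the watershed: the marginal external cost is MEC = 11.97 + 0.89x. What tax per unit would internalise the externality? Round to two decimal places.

Social marginal cost = private MC + MEC = 66.78 + 3.62x.
Set SMC = demand: 66.78 + 3.62x = 100.49 - 2.40x → x* = 5.5997.
The Pigouvian tax equals MEC at x*: 11.97 + 0.89×5.5997 = 16.9537.

tax = $16.95 per unit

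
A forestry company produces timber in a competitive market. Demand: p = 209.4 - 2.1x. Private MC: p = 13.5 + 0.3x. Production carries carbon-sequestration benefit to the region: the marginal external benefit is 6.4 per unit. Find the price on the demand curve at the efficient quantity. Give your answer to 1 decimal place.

P = 32.4

Social marginal cost = private MC − MEB = 7.1 + 0.3x.
Set SMC = demand: 7.1 + 0.3x = 209.4 - 2.1x → x* = 84.2917.
Consumer price on the demand curve at x*: 209.4 − 2.1×84.2917 = 32.3874.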